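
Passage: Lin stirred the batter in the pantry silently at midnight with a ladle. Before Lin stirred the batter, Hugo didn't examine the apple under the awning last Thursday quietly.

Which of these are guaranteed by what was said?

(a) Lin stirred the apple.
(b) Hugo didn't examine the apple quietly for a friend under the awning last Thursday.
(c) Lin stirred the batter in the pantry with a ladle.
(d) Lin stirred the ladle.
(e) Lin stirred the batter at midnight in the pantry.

(a) Not entailed — Lin stirred the batter, not the apple; the apple belongs to the examining event.
(b) Entailed — under negation, adding a further restriction is entailed: if no such examining event occurred, none occurred for a friend either.
(c) Entailed — this follows by dropping conjuncts from the stirring event's description.
(d) Not entailed — the ladle is the instrument, not what was stirred.
(e) Entailed — the original entails any weakening of itself; this just drops 'with a ladle', 'silently'.

(b), (c), (e)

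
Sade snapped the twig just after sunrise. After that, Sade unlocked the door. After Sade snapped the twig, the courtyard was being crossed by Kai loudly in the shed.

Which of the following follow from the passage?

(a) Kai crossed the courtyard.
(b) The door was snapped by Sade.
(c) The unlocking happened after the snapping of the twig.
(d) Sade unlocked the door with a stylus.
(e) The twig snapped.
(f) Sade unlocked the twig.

(c), (e)

(a) Not entailed — 'was crossing' is progressive on an accomplishment; it does not entail the completed 'crossed'.
(b) Not entailed — Sade snapped the twig, not the door; the door belongs to the unlocking event.
(c) Entailed — the narrative places the snapping before the unlocking.
(d) Not entailed — 'with a stylus' adds information not in the original event.
(e) Entailed — 'Sade snapped the twig' is causative; it entails the inchoative 'the twig snapped'.
(f) Not entailed — Sade unlocked the door, not the twig; the twig belongs to the snapping event.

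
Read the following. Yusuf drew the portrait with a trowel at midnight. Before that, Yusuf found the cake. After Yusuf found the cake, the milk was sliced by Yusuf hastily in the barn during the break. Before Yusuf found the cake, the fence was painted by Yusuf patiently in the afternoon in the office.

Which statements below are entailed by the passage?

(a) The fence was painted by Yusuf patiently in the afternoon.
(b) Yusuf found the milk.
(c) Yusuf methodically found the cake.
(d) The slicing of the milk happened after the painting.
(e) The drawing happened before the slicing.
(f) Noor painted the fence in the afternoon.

(a) Entailed — the original entails any weakening of itself; this just drops 'in the office'.
(b) Not entailed — Yusuf found the cake, not the milk; the milk belongs to the slicing event.
(c) Not entailed — 'methodically' adds information not in the original event.
(d) Entailed — the narrative places the painting before the slicing.
(e) Not entailed — the narrative doesn't order the drawing relative to the slicing.
(f) Not entailed — the passage has Yusuf painting the fence, not Noor.

(a), (d)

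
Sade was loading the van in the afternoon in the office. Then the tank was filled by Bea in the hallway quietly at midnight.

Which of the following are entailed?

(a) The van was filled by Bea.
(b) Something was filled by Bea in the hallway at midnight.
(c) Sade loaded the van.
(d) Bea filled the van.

(b)

(a) Not entailed — Bea filled the tank, not the van; the van belongs to the loading event.
(b) Entailed — this follows by dropping conjuncts from the filling event's description.
(c) Not entailed — 'was loading' is progressive on an accomplishment; it does not entail the completed 'loaded'.
(d) Not entailed — Bea filled the tank, not the van; the van belongs to the loading event.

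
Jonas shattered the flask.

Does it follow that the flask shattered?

'Jonas shattered the flask' is the causative; it entails the inchoative 'the flask shattered'.

yes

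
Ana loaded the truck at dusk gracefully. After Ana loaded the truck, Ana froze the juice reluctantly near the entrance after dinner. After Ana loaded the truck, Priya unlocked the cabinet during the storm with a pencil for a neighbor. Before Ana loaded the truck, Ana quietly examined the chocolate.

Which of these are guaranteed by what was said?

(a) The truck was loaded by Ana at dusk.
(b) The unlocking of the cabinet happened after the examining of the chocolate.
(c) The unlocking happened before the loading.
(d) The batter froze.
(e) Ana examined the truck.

(a), (b)

(a) Entailed — dropping 'gracefully' leaves a sub-description the original still satisfies.
(b) Entailed — the narrative places the examining before the unlocking.
(c) Not entailed — the narrative places the loading before the unlocking, not after.
(d) Not entailed — the juice is what froze, not the batter.
(e) Not entailed — Ana examined the chocolate, not the truck; the truck belongs to the loading event.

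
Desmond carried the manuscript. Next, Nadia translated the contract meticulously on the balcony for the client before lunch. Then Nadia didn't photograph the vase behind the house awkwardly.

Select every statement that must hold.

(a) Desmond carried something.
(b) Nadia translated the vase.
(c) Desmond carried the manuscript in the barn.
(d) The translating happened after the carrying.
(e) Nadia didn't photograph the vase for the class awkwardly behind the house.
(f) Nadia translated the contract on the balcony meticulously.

(a) Entailed — this follows by dropping conjuncts from the carrying event's description.
(b) Not entailed — Nadia translated the contract, not the vase; the vase belongs to the photographing event.
(c) Not entailed — 'in the barn' adds information not in the original event.
(d) Entailed — the narrative places the carrying before the translating.
(e) Entailed — under negation, adding a further restriction is entailed: if no such photographing event occurred, none occurred for the class either.
(f) Entailed — this follows by dropping conjuncts from the translating event's description.

(a), (d), (e), (f)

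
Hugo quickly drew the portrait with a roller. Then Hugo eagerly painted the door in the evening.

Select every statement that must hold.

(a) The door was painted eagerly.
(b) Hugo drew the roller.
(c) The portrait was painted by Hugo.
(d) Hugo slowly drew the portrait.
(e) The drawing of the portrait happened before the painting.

(a), (e)

(a) Entailed — this follows by dropping conjuncts from the painting event's description.
(b) Not entailed — the roller is the instrument, not what was drawn.
(c) Not entailed — Hugo painted the door, not the portrait; the portrait belongs to the drawing event.
(d) Not entailed — 'slowly' adds a manner not in (and inconsistent with) the original.
(e) Entailed — the narrative places the drawing before the painting.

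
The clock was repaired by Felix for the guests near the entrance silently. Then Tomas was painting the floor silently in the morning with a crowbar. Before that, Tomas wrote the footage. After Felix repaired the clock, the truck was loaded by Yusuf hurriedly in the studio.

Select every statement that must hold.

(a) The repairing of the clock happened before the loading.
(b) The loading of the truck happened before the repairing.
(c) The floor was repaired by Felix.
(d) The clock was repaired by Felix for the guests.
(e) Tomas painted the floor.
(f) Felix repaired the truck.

(a) Entailed — the narrative places the repairing before the loading.
(b) Not entailed — the narrative places the repairing before the loading, not after.
(c) Not entailed — Felix repaired the clock, not the floor; the floor belongs to the painting event.
(d) Entailed — dropping 'near the entrance', 'silently' leaves a sub-description the original still satisfies.
(e) Not entailed — 'was painting' is progressive on an accomplishment; it does not entail the completed 'painted'.
(f) Not entailed — Felix repaired the clock, not the truck; the truck belongs to the loading event.

(a), (d)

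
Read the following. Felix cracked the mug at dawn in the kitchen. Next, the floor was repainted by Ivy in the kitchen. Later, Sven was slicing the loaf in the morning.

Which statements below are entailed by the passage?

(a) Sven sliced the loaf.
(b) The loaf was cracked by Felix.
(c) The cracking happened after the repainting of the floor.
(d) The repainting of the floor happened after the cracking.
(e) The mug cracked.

(d), (e)

(a) Not entailed — 'was slicing' is progressive on an accomplishment; it does not entail the completed 'sliced'.
(b) Not entailed — Felix cracked the mug, not the loaf; the loaf belongs to the slicing event.
(c) Not entailed — the narrative places the cracking before the repainting, not after.
(d) Entailed — the narrative places the cracking before the repainting.
(e) Entailed — 'Felix cracked the mug' is causative; it entails the inchoative 'the mug cracked'.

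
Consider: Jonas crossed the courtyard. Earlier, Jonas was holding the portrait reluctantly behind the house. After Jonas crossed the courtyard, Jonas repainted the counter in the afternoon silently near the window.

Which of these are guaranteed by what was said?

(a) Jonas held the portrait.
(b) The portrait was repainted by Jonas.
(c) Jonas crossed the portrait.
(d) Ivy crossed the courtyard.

(a)

(a) Entailed — 'hold' is an activity; 'was holding' entails that some holding happened, so 'held' holds.
(b) Not entailed — Jonas repainted the counter, not the portrait; the portrait belongs to the holding event.
(c) Not entailed — Jonas crossed the courtyard, not the portrait; the portrait belongs to the holding event.
(d) Not entailed — the passage has Jonas crossing the courtyard, not Ivy.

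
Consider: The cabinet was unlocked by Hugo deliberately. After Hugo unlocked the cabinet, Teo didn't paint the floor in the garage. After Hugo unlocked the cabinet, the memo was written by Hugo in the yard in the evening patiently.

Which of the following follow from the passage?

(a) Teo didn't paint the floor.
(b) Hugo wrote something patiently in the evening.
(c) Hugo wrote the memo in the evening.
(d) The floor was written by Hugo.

(a) Not entailed — dropping 'in the garage' under negation is not valid — the original leaves open that Teo painted the floor some other way.
(b) Entailed — every conjunct here is already in the original writing event.
(c) Entailed — every conjunct here is already in the original writing event.
(d) Not entailed — Hugo wrote the memo, not the floor; the floor belongs to the painting event.

(b), (c)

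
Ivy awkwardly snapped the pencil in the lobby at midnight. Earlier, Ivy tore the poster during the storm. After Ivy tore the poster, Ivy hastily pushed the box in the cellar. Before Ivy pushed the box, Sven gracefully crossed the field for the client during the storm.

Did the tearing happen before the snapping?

The narrative orders the tearing before the snapping.

yes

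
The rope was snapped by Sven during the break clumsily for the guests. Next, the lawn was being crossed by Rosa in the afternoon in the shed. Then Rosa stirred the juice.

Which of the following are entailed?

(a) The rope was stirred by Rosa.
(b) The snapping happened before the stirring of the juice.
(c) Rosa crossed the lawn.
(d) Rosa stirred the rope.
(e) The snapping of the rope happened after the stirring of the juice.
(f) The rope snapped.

(a) Not entailed — Rosa stirred the juice, not the rope; the rope belongs to the snapping event.
(b) Entailed — the narrative places the snapping before the stirring.
(c) Not entailed — 'was crossing' is progressive on an accomplishment; it does not entail the completed 'crossed'.
(d) Not entailed — Rosa stirred the juice, not the rope; the rope belongs to the snapping event.
(e) Not entailed — the narrative places the snapping before the stirring, not after.
(f) Entailed — 'Sven snapped the rope' is causative; it entails the inchoative 'the rope snapped'.

(b), (f)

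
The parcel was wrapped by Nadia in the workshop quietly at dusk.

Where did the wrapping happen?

in the workshop

'in the workshop' marks the location of the wrapping event.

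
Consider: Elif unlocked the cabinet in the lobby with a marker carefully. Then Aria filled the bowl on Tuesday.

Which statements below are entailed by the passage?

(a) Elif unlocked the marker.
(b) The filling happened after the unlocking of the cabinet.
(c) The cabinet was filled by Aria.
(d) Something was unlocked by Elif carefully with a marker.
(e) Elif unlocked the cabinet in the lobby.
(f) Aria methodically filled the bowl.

(b), (d), (e)

(a) Not entailed — the marker is the instrument, not what was unlocked.
(b) Entailed — the narrative places the unlocking before the filling.
(c) Not entailed — Aria filled the bowl, not the cabinet; the cabinet belongs to the unlocking event.
(d) Entailed — dropping 'in the lobby' and generalizing the patient leaves a sub-description the original still satisfies.
(e) Entailed — dropping 'carefully', 'with a marker' leaves a sub-description the original still satisfies.
(f) Not entailed — 'methodically' adds information not in the original event.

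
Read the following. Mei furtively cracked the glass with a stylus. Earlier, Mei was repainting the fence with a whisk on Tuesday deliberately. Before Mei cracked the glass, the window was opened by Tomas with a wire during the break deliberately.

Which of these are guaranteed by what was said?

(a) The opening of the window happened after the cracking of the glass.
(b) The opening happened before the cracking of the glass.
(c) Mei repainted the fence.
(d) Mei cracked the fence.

(b)

(a) Not entailed — the narrative places the opening before the cracking, not after.
(b) Entailed — the narrative places the opening before the cracking.
(c) Not entailed — 'was repainting' is progressive on an accomplishment; it does not entail the completed 'repainted'.
(d) Not entailed — Mei cracked the glass, not the fence; the fence belongs to the repainting event.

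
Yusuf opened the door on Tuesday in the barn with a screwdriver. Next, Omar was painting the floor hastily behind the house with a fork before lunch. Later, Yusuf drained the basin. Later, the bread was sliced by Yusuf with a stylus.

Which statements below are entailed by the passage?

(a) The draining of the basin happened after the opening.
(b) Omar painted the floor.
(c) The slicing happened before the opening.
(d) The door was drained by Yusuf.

(a)

(a) Entailed — the narrative places the opening before the draining.
(b) Not entailed — 'was painting' is progressive on an accomplishment; it does not entail the completed 'painted'.
(c) Not entailed — the narrative places the opening before the slicing, not after.
(d) Not entailed — Yusuf drained the basin, not the door; the door belongs to the opening event.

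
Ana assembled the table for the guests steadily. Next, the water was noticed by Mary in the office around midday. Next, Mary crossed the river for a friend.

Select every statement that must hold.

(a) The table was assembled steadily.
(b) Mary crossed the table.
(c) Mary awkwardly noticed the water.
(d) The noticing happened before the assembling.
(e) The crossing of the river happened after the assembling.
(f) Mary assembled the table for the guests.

(a) Entailed — every conjunct here is already in the original assembling event.
(b) Not entailed — Mary crossed the river, not the table; the table belongs to the assembling event.
(c) Not entailed — 'awkwardly' adds information not in the original event.
(d) Not entailed — the narrative places the assembling before the noticing, not after.
(e) Entailed — the narrative places the assembling before the crossing.
(f) Not entailed — the passage has Ana assembling the table, not Mary.

(a), (e)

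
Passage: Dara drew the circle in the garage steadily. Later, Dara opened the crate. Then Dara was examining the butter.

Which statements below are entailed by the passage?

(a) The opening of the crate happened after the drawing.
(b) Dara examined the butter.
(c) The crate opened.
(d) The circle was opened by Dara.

(a) Entailed — the narrative places the drawing before the opening.
(b) Entailed — 'examine' is an activity; 'was examining' entails that some examining happened, so 'examined' holds.
(c) Entailed — 'Dara opened the crate' is causative; it entails the inchoative 'the crate opened'.
(d) Not entailed — Dara opened the crate, not the circle; the circle belongs to the drawing event.

(a), (b), (c)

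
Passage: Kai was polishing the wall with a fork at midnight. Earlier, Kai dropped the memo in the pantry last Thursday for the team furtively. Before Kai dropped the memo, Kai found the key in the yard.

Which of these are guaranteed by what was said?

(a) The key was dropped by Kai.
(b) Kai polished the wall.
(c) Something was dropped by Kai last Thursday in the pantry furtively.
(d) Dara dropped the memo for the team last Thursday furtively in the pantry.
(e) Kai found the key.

(a) Not entailed — Kai dropped the memo, not the key; the key belongs to the finding event.
(b) Entailed — 'polish' is an activity; 'was polishing' entails that some polishing happened, so 'polished' holds.
(c) Entailed — this follows by dropping conjuncts from the dropping event's description.
(d) Not entailed — the passage has Kai dropping the memo, not Dara.
(e) Entailed — this follows by dropping conjuncts from the finding event's description.

(b), (c), (e)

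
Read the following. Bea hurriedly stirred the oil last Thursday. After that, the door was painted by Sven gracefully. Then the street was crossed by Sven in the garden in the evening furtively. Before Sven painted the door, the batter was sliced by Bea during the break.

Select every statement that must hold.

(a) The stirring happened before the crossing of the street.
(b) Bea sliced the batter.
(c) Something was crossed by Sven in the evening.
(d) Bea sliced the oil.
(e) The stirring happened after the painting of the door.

(a), (b), (c)

(a) Entailed — the narrative places the stirring before the crossing.
(b) Entailed — every conjunct here is already in the original slicing event.
(c) Entailed — this follows by dropping conjuncts from the crossing event's description.
(d) Not entailed — Bea sliced the batter, not the oil; the oil belongs to the stirring event.
(e) Not entailed — the narrative places the stirring before the painting, not after.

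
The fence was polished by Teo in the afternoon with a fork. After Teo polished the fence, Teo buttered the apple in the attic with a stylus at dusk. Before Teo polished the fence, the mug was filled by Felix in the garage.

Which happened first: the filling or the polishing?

The connectives place the filling before the polishing.

the filling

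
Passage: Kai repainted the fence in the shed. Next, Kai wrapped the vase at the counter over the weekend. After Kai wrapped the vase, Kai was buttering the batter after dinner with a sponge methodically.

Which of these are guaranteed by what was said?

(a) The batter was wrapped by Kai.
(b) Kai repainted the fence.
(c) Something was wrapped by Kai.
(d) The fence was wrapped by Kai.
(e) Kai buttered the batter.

(b), (c)

(a) Not entailed — Kai wrapped the vase, not the batter; the batter belongs to the buttering event.
(b) Entailed — the original entails any weakening of itself; this just drops 'in the shed'.
(c) Entailed — dropping 'over the weekend', 'at the counter' and generalizing the patient leaves a sub-description the original still satisfies.
(d) Not entailed — Kai wrapped the vase, not the fence; the fence belongs to the repainting event.
(e) Not entailed — 'was buttering' is progressive on an accomplishment; it does not entail the completed 'buttered'.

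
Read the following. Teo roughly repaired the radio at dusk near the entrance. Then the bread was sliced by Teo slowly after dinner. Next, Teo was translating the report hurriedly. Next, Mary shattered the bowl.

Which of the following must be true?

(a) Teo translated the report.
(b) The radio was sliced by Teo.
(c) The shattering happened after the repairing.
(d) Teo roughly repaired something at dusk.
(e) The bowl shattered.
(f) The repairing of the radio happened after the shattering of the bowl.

(c), (d), (e)

(a) Not entailed — 'was translating' is progressive on an accomplishment; it does not entail the completed 'translated'.
(b) Not entailed — Teo sliced the bread, not the radio; the radio belongs to the repairing event.
(c) Entailed — the narrative places the repairing before the shattering.
(d) Entailed — every conjunct here is already in the original repairing event.
(e) Entailed — 'Mary shattered the bowl' is causative; it entails the inchoative 'the bowl shattered'.
(f) Not entailed — the narrative places the repairing before the shattering, not after.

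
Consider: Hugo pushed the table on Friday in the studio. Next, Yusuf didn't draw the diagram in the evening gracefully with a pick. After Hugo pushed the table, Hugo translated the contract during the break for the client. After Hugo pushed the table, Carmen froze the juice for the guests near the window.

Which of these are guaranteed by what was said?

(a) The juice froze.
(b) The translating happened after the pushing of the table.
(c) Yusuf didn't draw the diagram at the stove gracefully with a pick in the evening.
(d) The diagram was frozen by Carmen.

(a) Entailed — 'Carmen froze the juice' is causative; it entails the inchoative 'the juice froze'.
(b) Entailed — the narrative places the pushing before the translating.
(c) Entailed — under negation, adding a further restriction is entailed: if no such drawing event occurred, none occurred at the stove either.
(d) Not entailed — Carmen froze the juice, not the diagram; the diagram belongs to the drawing event.

(a), (b), (c)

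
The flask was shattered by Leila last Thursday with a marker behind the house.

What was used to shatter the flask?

a marker

'with a marker' marks the instrument of the shattering event.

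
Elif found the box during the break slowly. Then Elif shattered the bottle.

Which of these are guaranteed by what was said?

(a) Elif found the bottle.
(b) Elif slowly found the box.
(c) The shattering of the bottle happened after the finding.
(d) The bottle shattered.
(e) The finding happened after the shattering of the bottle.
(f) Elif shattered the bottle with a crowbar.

(b), (c), (d)

(a) Not entailed — Elif found the box, not the bottle; the bottle belongs to the shattering event.
(b) Entailed — this follows by dropping conjuncts from the finding event's description.
(c) Entailed — the narrative places the finding before the shattering.
(d) Entailed — 'Elif shattered the bottle' is causative; it entails the inchoative 'the bottle shattered'.
(e) Not entailed — the narrative places the finding before the shattering, not after.
(f) Not entailed — 'with a crowbar' adds information not in the original event.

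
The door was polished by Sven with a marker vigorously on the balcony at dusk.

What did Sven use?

a marker

'with a marker' marks the instrument of the polishing event.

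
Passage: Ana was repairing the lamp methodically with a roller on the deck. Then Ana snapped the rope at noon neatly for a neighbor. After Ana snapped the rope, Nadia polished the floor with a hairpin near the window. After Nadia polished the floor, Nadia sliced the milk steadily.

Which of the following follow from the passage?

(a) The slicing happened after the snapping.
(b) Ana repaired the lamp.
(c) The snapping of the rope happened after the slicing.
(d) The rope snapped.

(a), (d)

(a) Entailed — the narrative places the snapping before the slicing.
(b) Not entailed — 'was repairing' is progressive on an accomplishment; it does not entail the completed 'repaired'.
(c) Not entailed — the narrative places the snapping before the slicing, not after.
(d) Entailed — 'Ana snapped the rope' is causative; it entails the inchoative 'the rope snapped'.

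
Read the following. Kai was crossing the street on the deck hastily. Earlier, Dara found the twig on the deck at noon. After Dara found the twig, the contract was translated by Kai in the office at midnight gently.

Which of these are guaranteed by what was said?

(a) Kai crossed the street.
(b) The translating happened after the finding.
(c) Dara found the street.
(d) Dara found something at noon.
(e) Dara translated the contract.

(b), (d)

(a) Not entailed — 'was crossing' is progressive on an accomplishment; it does not entail the completed 'crossed'.
(b) Entailed — the narrative places the finding before the translating.
(c) Not entailed — Dara found the twig, not the street; the street belongs to the crossing event.
(d) Entailed — the original entails any weakening of itself; this just drops 'on the deck' and generalizes the patient.
(e) Not entailed — the passage has Kai translating the contract, not Dara.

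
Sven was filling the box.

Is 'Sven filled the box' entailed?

'was filling' is progressive; for an accomplishment like 'fill the box', it doesn't entail completion.

no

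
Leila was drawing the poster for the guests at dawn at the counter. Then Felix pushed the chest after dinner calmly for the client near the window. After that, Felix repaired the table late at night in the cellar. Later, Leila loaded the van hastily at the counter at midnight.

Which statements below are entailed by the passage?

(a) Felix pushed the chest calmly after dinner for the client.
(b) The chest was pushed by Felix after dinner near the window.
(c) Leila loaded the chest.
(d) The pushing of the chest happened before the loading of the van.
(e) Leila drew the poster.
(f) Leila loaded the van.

(a), (b), (d), (f)

(a) Entailed — this follows by dropping conjuncts from the pushing event's description.
(b) Entailed — every conjunct here is already in the original pushing event.
(c) Not entailed — Leila loaded the van, not the chest; the chest belongs to the pushing event.
(d) Entailed — the narrative places the pushing before the loading.
(e) Not entailed — 'was drawing' is progressive on an accomplishment; it does not entail the completed 'drew'.
(f) Entailed — this follows by dropping conjuncts from the loading event's description.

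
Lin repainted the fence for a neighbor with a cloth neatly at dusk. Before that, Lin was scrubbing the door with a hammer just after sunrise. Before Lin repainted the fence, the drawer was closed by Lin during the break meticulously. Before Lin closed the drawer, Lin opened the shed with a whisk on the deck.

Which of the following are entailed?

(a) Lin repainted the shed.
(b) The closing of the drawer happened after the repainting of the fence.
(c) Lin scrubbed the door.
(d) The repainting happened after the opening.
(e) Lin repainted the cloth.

(a) Not entailed — Lin repainted the fence, not the shed; the shed belongs to the opening event.
(b) Not entailed — the narrative places the closing before the repainting, not after.
(c) Entailed — 'scrub' is an activity; 'was scrubbing' entails that some scrubbing happened, so 'scrubbed' holds.
(d) Entailed — the narrative places the opening before the repainting.
(e) Not entailed — the cloth is the instrument, not what was repainted.

(c), (d)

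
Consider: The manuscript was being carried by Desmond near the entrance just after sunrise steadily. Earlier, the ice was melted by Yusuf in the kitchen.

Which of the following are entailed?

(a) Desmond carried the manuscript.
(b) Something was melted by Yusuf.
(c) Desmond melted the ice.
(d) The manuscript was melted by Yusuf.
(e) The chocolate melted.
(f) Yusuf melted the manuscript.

(a), (b)

(a) Entailed — 'carry' is an activity; 'was carrying' entails that some carrying happened, so 'carried' holds.
(b) Entailed — every conjunct here is already in the original melting event.
(c) Not entailed — the passage has Yusuf melting the ice, not Desmond.
(d) Not entailed — Yusuf melted the ice, not the manuscript; the manuscript belongs to the carrying event.
(e) Not entailed — the ice is what melted, not the chocolate.
(f) Not entailed — Yusuf melted the ice, not the manuscript; the manuscript belongs to the carrying event.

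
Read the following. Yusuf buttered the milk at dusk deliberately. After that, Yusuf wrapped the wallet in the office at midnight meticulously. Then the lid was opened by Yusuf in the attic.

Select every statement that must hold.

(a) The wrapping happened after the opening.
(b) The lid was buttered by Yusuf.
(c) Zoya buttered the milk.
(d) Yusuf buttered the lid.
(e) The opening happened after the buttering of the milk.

(e)

(a) Not entailed — the narrative places the wrapping before the opening, not after.
(b) Not entailed — Yusuf buttered the milk, not the lid; the lid belongs to the opening event.
(c) Not entailed — the passage has Yusuf buttering the milk, not Zoya.
(d) Not entailed — Yusuf buttered the milk, not the lid; the lid belongs to the opening event.
(e) Entailed — the narrative places the buttering before the opening.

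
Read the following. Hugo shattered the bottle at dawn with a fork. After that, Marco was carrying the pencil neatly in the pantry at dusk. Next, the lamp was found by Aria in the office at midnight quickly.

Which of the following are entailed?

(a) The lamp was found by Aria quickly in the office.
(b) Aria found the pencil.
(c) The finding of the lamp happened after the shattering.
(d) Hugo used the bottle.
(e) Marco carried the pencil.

(a) Entailed — dropping 'at midnight' leaves a sub-description the original still satisfies.
(b) Not entailed — Aria found the lamp, not the pencil; the pencil belongs to the carrying event.
(c) Entailed — the narrative places the shattering before the finding.
(d) Not entailed — the bottle is the patient, not an instrument — Hugo used a fork.
(e) Entailed — 'carry' is an activity; 'was carrying' entails that some carrying happened, so 'carried' holds.

(a), (c), (e)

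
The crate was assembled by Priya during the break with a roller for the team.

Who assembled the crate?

Priya

'Priya' marks the agent of the assembling event.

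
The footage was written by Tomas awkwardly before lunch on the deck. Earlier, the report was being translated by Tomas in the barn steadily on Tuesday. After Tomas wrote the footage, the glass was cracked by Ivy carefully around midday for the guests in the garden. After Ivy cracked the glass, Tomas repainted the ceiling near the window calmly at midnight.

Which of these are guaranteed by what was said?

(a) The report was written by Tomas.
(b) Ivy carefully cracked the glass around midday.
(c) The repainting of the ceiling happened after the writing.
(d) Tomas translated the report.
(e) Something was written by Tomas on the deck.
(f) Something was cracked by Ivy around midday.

(a) Not entailed — Tomas wrote the footage, not the report; the report belongs to the translating event.
(b) Entailed — every conjunct here is already in the original cracking event.
(c) Entailed — the narrative places the writing before the repainting.
(d) Not entailed — 'was translating' is progressive on an accomplishment; it does not entail the completed 'translated'.
(e) Entailed — dropping 'before lunch', 'awkwardly' and generalizing the patient leaves a sub-description the original still satisfies.
(f) Entailed — this follows by dropping conjuncts from the cracking event's description.

(b), (c), (e), (f)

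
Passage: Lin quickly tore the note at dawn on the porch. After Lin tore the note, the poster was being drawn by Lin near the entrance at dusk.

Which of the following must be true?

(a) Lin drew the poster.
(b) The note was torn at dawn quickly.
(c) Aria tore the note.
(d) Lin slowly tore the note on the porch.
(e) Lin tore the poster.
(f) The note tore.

(a) Not entailed — 'was drawing' is progressive on an accomplishment; it does not entail the completed 'drew'.
(b) Entailed — the original entails any weakening of itself; this just drops 'on the porch' and generalizes the agent.
(c) Not entailed — the passage has Lin tearing the note, not Aria.
(d) Not entailed — 'slowly' adds a manner not in (and inconsistent with) the original.
(e) Not entailed — Lin tore the note, not the poster; the poster belongs to the drawing event.
(f) Entailed — 'Lin tore the note' is causative; it entails the inchoative 'the note tore'.

(b), (f)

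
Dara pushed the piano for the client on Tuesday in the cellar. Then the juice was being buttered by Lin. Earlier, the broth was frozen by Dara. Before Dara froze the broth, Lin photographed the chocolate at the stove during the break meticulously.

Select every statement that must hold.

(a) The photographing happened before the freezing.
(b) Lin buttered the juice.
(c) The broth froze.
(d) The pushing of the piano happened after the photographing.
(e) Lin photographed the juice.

(a) Entailed — the narrative places the photographing before the freezing.
(b) Not entailed — 'was buttering' is progressive on an accomplishment; it does not entail the completed 'buttered'.
(c) Entailed — 'Dara froze the broth' is causative; it entails the inchoative 'the broth froze'.
(d) Not entailed — the narrative doesn't order the photographing relative to the pushing.
(e) Not entailed — Lin photographed the chocolate, not the juice; the juice belongs to the buttering event.

(a), (c)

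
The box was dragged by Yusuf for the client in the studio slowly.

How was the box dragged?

slowly

'slowly' marks the manner of the dragging event.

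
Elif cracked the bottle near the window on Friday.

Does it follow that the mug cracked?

Nothing is said about any mug; only the bottle is affected.

no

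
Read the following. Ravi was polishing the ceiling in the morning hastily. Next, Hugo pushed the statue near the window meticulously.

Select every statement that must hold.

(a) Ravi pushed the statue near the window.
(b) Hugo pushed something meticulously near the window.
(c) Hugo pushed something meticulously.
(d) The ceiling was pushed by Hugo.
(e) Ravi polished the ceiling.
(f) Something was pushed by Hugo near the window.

(a) Not entailed — the passage has Hugo pushing the statue, not Ravi.
(b) Entailed — the original entails any weakening of itself; this just generalizes the patient.
(c) Entailed — the original entails any weakening of itself; this just drops 'near the window' and generalizes the patient.
(d) Not entailed — Hugo pushed the statue, not the ceiling; the ceiling belongs to the polishing event.
(e) Entailed — 'polish' is an activity; 'was polishing' entails that some polishing happened, so 'polished' holds.
(f) Entailed — the original entails any weakening of itself; this just drops 'meticulously' and generalizes the patient.

(b), (c), (e), (f)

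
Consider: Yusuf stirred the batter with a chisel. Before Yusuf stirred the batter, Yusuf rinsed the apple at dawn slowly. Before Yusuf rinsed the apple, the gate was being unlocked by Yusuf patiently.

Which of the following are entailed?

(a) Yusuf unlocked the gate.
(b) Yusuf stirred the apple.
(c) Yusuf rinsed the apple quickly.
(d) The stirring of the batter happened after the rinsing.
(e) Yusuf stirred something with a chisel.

(d), (e)

(a) Not entailed — 'was unlocking' is progressive on an accomplishment; it does not entail the completed 'unlocked'.
(b) Not entailed — Yusuf stirred the batter, not the apple; the apple belongs to the rinsing event.
(c) Not entailed — 'quickly' adds a manner not in (and inconsistent with) the original.
(d) Entailed — the narrative places the rinsing before the stirring.
(e) Entailed — every conjunct here is already in the original stirring event.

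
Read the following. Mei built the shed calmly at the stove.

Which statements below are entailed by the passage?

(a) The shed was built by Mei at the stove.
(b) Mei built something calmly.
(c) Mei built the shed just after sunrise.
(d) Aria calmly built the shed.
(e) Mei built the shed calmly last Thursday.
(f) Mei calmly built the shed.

(a), (b), (f)

(a) Entailed — the original entails any weakening of itself; this just drops 'calmly'.
(b) Entailed — this follows by dropping conjuncts from the building event's description.
(c) Not entailed — 'just after sunrise' adds information not in the original event.
(d) Not entailed — the passage has Mei building the shed, not Aria.
(e) Not entailed — 'last Thursday' adds information not in the original event.
(f) Entailed — every conjunct here is already in the original building event.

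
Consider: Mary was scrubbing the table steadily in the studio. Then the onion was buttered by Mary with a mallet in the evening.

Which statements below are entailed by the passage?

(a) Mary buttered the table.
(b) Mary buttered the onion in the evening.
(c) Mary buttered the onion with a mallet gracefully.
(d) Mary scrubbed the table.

(a) Not entailed — Mary buttered the onion, not the table; the table belongs to the scrubbing event.
(b) Entailed — the original entails any weakening of itself; this just drops 'with a mallet'.
(c) Not entailed — 'gracefully' adds information not in the original event.
(d) Entailed — 'scrub' is an activity; 'was scrubbing' entails that some scrubbing happened, so 'scrubbed' holds.

(b), (d)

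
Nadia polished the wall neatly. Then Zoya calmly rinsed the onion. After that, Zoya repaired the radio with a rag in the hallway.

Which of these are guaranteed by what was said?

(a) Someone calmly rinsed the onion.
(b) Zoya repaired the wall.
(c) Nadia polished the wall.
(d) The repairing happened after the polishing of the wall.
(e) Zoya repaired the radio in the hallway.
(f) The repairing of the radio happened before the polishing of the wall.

(a), (c), (d), (e)

(a) Entailed — generalizing the agent leaves a sub-description the original still satisfies.
(b) Not entailed — Zoya repaired the radio, not the wall; the wall belongs to the polishing event.
(c) Entailed — the original entails any weakening of itself; this just drops 'neatly'.
(d) Entailed — the narrative places the polishing before the repairing.
(e) Entailed — every conjunct here is already in the original repairing event.
(f) Not entailed — the narrative places the polishing before the repairing, not after.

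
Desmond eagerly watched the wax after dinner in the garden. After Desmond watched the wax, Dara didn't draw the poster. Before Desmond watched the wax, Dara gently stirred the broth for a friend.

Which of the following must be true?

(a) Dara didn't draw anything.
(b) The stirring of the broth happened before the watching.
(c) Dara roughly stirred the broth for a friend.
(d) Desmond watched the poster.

(b)

(a) Not entailed — the original only denies this specific event; Dara may have drawn something else.
(b) Entailed — the narrative places the stirring before the watching.
(c) Not entailed — 'roughly' adds a manner not in (and inconsistent with) the original.
(d) Not entailed — Desmond watched the wax, not the poster; the poster belongs to the drawing event.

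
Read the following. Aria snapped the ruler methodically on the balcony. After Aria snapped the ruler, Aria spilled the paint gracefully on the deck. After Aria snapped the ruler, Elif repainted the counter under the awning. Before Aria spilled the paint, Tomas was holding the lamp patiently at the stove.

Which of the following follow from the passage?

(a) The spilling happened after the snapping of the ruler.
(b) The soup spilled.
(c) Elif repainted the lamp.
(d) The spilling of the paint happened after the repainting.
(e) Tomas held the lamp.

(a) Entailed — the narrative places the snapping before the spilling.
(b) Not entailed — the paint is what spilled, not the soup.
(c) Not entailed — Elif repainted the counter, not the lamp; the lamp belongs to the holding event.
(d) Not entailed — the narrative doesn't order the repainting relative to the spilling.
(e) Entailed — 'hold' is an activity; 'was holding' entails that some holding happened, so 'held' holds.

(a), (e)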